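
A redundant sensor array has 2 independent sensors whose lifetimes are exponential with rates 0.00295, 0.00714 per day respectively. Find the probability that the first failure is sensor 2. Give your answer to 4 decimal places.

The time to first failure is exponential with rate Σλ = 0.00295 + 0.00714 = 0.01009.
P(sensor 2 first) = λ_2/Σλ = 0.00714/0.01009 ≈ 0.7076.

0.7076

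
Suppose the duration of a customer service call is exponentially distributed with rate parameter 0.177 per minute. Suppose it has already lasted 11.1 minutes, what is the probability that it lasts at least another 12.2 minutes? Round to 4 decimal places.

0.1154

The exponential is memoryless, so the remaining time is again Exp(λ): the condition X > 11.1 is irrelevant.
P(X > 12.2) = e^(−2.1594) ≈ 0.1154.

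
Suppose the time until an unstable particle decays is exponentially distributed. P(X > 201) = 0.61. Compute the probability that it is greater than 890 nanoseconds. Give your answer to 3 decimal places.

0.112

e^(−λ·201) = 0.61 ⇒ λ = −ln(0.61)/201 = 0.00245919.
P(X > 890) = e^(−0.00245919·890) = e^(−2.1887) ≈ 0.112.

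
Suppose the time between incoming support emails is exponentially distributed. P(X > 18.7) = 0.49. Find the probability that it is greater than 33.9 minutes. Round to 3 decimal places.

e^(−λ·18.7) = 0.49 ⇒ λ = −ln(0.49)/18.7 = 0.0381471.
P(X > 33.9) = e^(−0.0381471·33.9) = e^(−1.2932) ≈ 0.274.

0.274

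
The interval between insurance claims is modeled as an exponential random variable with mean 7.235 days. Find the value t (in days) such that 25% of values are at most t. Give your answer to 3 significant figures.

2.08

The rate is λ = 1/7.235 = 0.138217 per day.
Set 1 − e^(−λt) = 0.25, so t = −ln(0.75)/λ = 0.28768/0.138217 ≈ 2.08138 days.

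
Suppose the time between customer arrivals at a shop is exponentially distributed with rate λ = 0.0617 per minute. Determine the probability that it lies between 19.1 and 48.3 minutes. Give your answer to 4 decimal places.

0.2570

P(19.1 < X < 48.3) = e^(−λ·19.1) − e^(−λ·48.3) = 0.30775 − 0.05079 ≈ 0.2570.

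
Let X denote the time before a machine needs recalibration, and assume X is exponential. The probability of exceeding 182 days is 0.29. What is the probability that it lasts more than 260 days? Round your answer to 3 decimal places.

e^(−λ·182) = 0.29 ⇒ λ = −ln(0.29)/182 = 0.00680151.
P(X > 260) = e^(−0.00680151·260) = e^(−1.7684) ≈ 0.171.

0.171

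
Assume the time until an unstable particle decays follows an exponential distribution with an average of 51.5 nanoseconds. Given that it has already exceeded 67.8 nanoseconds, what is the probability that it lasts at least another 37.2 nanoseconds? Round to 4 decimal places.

0.4856

The rate is λ = 1/51.5 = 0.0194175 per nanosecond.
By the memoryless property, P(X > 67.8+37.2 | X > 67.8) = P(X > 37.2).
P(X > 37.2) = e^(−0.72233) ≈ 0.4856.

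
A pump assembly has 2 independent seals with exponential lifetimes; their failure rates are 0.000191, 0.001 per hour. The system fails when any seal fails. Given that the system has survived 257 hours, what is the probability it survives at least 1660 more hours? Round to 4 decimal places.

Time to first failure ~ Exp(Σλ) with Σλ = 0.001191.
By memorylessness, P(T > 257+1660 | T > 257) = P(T > 1660) = e^(−0.001191·1660) ≈ 0.1385.

0.1385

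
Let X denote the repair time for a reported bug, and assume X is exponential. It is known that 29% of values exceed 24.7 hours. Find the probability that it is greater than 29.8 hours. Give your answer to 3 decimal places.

0.225

e^(−λ·24.7) = 0.29 ⇒ λ = −ln(0.29)/24.7 = 0.0501164.
P(X > 29.8) = e^(−0.0501164·29.8) = e^(−1.4935) ≈ 0.225.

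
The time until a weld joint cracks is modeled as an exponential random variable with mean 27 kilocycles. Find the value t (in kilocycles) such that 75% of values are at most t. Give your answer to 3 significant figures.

37.4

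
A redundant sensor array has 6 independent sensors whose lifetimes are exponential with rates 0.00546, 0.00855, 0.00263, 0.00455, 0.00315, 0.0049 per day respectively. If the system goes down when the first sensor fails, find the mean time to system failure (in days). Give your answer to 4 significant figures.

The time to first failure is exponential with rate Σλ = 0.00546 + 0.00855 + 0.00263 + 0.00455 + 0.00315 + 0.0049 = 0.02924.
E[min] = 1/Σλ = 1/0.02924 = 34.1997 days.

34.20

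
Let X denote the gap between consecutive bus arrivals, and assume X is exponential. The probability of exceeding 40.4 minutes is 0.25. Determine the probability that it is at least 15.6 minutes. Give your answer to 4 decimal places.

0.5855

e^(−λ·40.4) = 0.25 ⇒ λ = −ln(0.25)/40.4 = 0.0343142.
P(X > 15.6) = e^(−0.0343142·15.6) = e^(−0.5353) ≈ 0.5855.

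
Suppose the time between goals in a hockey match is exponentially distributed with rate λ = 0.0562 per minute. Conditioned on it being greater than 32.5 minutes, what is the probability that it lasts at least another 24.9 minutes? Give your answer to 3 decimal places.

By the memoryless property, P(X > 32.5+24.9 | X > 32.5) = P(X > 24.9).
P(X > 24.9) = e^(−1.3994) ≈ 0.247.

0.247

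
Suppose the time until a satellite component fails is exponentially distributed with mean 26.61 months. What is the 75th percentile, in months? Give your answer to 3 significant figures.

36.9

The rate is λ = 1/26.61 = 0.0375799 per month.
Set 1 − e^(−λt) = 0.75, so t = −ln(0.25)/λ = 1.3863/0.0375799 ≈ 36.8893 months.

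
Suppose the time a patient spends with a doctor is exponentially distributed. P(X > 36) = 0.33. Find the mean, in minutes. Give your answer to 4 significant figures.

32.47

e^(−λ·36) = 0.33 ⇒ λ = −ln(0.33)/36 = 0.0307962.
Mean = 1/λ = 32.4716 minutes.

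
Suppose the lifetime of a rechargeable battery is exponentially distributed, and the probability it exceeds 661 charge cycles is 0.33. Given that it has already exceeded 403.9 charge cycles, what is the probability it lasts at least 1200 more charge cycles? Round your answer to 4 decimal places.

From e^(−λ·661) = 0.33, λ = −ln(0.33)/661 = 0.00167725.
Memoryless: P(X > 403.9+1200 | X > 403.9) = P(X > 1200) = e^(−0.00167725·1200) ≈ 0.1336.

0.1336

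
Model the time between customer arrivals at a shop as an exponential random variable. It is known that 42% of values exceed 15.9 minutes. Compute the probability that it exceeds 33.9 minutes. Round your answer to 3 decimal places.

e^(−λ·15.9) = 0.42 ⇒ λ = −ln(0.42)/15.9 = 0.0545598.
P(X > 33.9) = e^(−0.0545598·33.9) = e^(−1.8496) ≈ 0.157.

0.157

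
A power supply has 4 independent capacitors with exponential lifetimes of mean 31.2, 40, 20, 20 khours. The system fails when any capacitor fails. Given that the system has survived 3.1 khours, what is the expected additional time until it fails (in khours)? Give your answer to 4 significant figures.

First-failure rate Σλ = 1/31.2 + 1/40 + 1/20 + 1/20 = 0.157051.
By memorylessness the expected residual is 1/Σλ = 6.36735 khours, regardless of the 3.1 already elapsed.

6.367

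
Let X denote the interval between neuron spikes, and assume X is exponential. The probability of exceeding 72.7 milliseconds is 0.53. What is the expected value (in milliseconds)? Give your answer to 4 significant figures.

e^(−λ·72.7) = 0.53 ⇒ λ = −ln(0.53)/72.7 = 0.00873285.
Mean = 1/λ = 114.51 milliseconds.

114.5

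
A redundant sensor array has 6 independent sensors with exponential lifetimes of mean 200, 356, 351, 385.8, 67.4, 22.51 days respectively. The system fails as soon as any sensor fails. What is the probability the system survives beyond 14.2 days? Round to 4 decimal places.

The first failure time is exponential with rate Σλ_i = 1/200 + 1/356 + 1/351 + 1/385.8 + 1/67.4 + 1/22.51 = 0.0725115 per day.
P(min > 14.2) = e^(−0.0725115·14.2) = e^(−1.0297) ≈ 0.3571.

0.3571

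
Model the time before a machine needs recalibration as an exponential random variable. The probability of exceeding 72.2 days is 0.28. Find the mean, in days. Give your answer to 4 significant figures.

56.72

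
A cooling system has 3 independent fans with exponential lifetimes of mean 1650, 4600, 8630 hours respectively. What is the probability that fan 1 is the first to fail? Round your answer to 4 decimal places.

0.6452

Rates: λ_i = 1/mean_i → 0.000606061, 0.000217391, 0.000115875; Σλ = 0.000939327.
P(fan 1 first) = λ_1/Σλ = 0.000606061/0.000939327 ≈ 0.6452.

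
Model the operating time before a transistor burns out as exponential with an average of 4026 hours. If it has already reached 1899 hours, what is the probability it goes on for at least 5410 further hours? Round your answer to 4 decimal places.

The rate is λ = 1/4026 = 0.000248385 per hour.
The exponential is memoryless, so the remaining time is again Exp(λ): the condition X > 1899 is irrelevant.
P(X > 5410) = e^(−1.3438) ≈ 0.2609.

0.2609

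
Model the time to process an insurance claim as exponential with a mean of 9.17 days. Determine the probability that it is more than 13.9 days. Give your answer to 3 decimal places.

0.220

The rate is λ = 1/9.17 = 0.109051 per day.
P(X > 13.9) = e^(−λ·13.9) = e^(−1.5158) ≈ 0.220.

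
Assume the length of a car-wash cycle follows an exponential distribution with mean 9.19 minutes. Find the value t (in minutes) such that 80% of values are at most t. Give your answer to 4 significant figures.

14.79

The rate is λ = 1/9.19 = 0.108814 per minute.
Set 1 − e^(−λt) = 0.8, so t = −ln(0.2)/λ = 1.6094/0.108814 ≈ 14.7907 minutes.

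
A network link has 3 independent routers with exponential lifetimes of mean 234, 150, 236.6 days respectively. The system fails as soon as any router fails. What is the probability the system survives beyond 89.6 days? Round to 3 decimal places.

The first failure time is exponential with rate Σλ_i = 1/234 + 1/150 + 1/236.6 = 0.0151667 per day.
P(min > 89.6) = e^(−0.0151667·89.6) = e^(−1.3589) ≈ 0.257.

0.257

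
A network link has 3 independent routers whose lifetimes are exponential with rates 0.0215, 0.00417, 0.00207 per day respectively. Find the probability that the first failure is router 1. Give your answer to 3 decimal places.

The time to first failure is exponential with rate Σλ = 0.0215 + 0.00417 + 0.00207 = 0.02774.
P(router 1 first) = λ_1/Σλ = 0.0215/0.02774 ≈ 0.775.

0.775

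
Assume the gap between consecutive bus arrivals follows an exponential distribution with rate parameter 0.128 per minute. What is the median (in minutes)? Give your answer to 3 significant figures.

5.42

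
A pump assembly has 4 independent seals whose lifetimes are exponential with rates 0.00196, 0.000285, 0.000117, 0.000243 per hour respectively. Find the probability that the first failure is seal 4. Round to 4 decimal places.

The time to first failure is exponential with rate Σλ = 0.00196 + 0.000285 + 0.000117 + 0.000243 = 0.002605.
P(seal 4 first) = λ_4/Σλ = 0.000243/0.002605 ≈ 0.0933.

0.0933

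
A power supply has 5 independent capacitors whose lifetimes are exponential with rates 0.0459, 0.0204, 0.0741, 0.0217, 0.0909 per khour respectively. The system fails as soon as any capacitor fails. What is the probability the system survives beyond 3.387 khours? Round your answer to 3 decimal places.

0.424

The time to first failure is exponential with rate Σλ = 0.0459 + 0.0204 + 0.0741 + 0.0217 + 0.0909 = 0.253.
P(min > 3.387) = e^(−0.253·3.387) = e^(−0.85691) ≈ 0.424.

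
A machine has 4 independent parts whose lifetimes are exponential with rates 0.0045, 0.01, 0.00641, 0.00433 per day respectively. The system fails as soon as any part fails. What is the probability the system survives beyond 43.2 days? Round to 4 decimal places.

0.3361

The time to first failure is exponential with rate Σλ = 0.0045 + 0.01 + 0.00641 + 0.00433 = 0.02524.
P(min > 43.2) = e^(−0.02524·43.2) = e^(−1.0904) ≈ 0.3361.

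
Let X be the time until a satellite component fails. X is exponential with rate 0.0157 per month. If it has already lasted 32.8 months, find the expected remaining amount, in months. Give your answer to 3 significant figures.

By memorylessness, the remaining amount past any threshold is again Exp(λ) with mean 1/λ = 63.6943 months.

63.7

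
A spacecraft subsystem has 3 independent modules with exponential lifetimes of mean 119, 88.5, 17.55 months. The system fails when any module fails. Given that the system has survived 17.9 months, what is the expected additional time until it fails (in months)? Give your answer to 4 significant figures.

First-failure rate Σλ = 1/119 + 1/88.5 + 1/17.55 = 0.0766829.
By memorylessness the expected residual is 1/Σλ = 13.0407 months, regardless of the 17.9 already elapsed.

13.04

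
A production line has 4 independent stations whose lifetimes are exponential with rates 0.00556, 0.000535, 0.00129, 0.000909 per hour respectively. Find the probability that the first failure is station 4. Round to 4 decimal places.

The time to first failure is exponential with rate Σλ = 0.00556 + 0.000535 + 0.00129 + 0.000909 = 0.008294.
P(station 4 first) = λ_4/Σλ = 0.000909/0.008294 ≈ 0.1096.

0.1096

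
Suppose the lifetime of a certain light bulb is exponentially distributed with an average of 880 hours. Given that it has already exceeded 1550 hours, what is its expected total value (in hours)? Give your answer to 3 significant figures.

2430

The rate is λ = 1/880 = 0.00113636 per hour.
By memorylessness, E[X | X > 1550] = 1550 + 1/λ = 1550 + 880 = 2430 hours.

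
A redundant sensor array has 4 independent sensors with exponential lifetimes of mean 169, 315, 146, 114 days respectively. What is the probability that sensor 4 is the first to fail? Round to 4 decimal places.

Rates: λ_i = 1/mean_i → 0.00591716, 0.0031746, 0.00684932, 0.00877193; Σλ = 0.024713.
P(sensor 4 first) = λ_4/Σλ = 0.00877193/0.024713 ≈ 0.3550.

0.3550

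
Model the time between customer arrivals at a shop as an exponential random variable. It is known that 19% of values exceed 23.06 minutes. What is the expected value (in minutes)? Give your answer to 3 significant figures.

13.9

e^(−λ·23.06) = 0.19 ⇒ λ = −ln(0.19)/23.06 = 0.0720178.
Mean = 1/λ = 13.8854 minutes.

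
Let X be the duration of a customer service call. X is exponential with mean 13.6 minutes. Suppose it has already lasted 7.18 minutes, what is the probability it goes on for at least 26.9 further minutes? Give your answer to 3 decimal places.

The rate is λ = 1/13.6 = 0.0735294 per minute.
By the memoryless property, P(X > 7.18+26.9 | X > 7.18) = P(X > 26.9).
P(X > 26.9) = e^(−1.9779) ≈ 0.138.

0.138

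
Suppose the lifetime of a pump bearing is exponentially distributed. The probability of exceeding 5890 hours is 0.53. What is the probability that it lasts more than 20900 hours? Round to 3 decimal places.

e^(−λ·5890) = 0.53 ⇒ λ = −ln(0.53)/5890 = 0.000107789.
P(X > 20900) = e^(−0.000107789·20900) = e^(−2.2528) ≈ 0.105.

0.105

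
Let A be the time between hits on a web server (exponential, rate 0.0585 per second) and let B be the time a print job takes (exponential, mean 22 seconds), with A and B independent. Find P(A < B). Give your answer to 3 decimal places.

λ_1 = 0.0585, λ_2 = 1/22 = 0.0454545.
For independent exponentials, P(A < B) = λ_1/(λ_1+λ_2) = 0.0585/0.103955 ≈ 0.563.

0.563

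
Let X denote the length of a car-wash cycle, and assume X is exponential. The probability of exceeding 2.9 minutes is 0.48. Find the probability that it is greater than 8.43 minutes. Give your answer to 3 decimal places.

0.118

e^(−λ·2.9) = 0.48 ⇒ λ = −ln(0.48)/2.9 = 0.253093.
P(X > 8.43) = e^(−0.253093·8.43) = e^(−2.1336) ≈ 0.118.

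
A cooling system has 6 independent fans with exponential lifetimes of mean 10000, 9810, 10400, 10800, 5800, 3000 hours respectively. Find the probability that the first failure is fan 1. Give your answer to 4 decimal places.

0.1116

Rates: λ_i = 1/mean_i → 0.0001, 0.000101937, 0.0000961538, 0.0000925926, 0.000172414, 0.000333333; Σλ = 0.00089643.
P(fan 1 first) = λ_1/Σλ = 0.0001/0.00089643 ≈ 0.1116.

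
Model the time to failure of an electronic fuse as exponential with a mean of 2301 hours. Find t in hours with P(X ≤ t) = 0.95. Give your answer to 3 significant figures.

The rate is λ = 1/2301 = 0.000434594 per hour.
Set 1 − e^(−λt) = 0.95, so t = −ln(0.05)/λ = 2.9957/0.000434594 ≈ 6893.18 hours.

6890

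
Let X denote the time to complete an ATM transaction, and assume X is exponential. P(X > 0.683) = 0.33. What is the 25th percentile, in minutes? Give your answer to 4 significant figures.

e^(−λ·0.683) = 0.33 ⇒ λ = −ln(0.33)/0.683 = 1.62322.
25th percentile: 1 − e^(−λt) = 0.25, t = −ln(0.75)/λ = 0.177229 minutes.

0.1772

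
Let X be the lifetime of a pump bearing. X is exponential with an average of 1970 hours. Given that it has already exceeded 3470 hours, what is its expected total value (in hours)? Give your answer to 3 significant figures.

The rate is λ = 1/1970 = 0.000507614 per hour.
By memorylessness, E[X | X > 3470] = 3470 + 1/λ = 3470 + 1970 = 5440 hours.

5440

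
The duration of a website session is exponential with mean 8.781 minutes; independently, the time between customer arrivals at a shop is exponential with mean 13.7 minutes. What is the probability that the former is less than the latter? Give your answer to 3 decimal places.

λ_1 = 1/8.781 = 0.113882, λ_2 = 1/13.7 = 0.0729927.
For independent exponentials, P(the former < the latter) = λ_1/(λ_1+λ_2) = 0.113882/0.186875 ≈ 0.609.

0.609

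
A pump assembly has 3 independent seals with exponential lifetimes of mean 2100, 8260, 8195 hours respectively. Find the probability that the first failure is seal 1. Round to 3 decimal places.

Rates: λ_i = 1/mean_i → 0.00047619, 0.000121065, 0.000122026; Σλ = 0.000719281.
P(seal 1 first) = λ_1/Σλ = 0.00047619/0.000719281 ≈ 0.662.

0.662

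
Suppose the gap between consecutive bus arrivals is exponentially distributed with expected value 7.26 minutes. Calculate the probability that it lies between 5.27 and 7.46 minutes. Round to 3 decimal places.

0.126

The rate is λ = 1/7.26 = 0.137741 per minute.
P(5.27 < X < 7.46) = e^(−λ·5.27) − e^(−λ·7.46) = 0.48389 − 0.35788 ≈ 0.126.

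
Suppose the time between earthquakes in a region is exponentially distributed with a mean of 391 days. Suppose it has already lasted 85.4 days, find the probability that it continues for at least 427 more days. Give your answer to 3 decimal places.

The rate is λ = 1/391 = 0.00255754 per day.
By the memoryless property, P(X > 85.4+427 | X > 85.4) = P(X > 427).
P(X > 427) = e^(−1.0921) ≈ 0.336.

0.336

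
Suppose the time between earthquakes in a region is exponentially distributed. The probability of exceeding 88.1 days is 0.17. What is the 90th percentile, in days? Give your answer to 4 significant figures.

e^(−λ·88.1) = 0.17 ⇒ λ = −ln(0.17)/88.1 = 0.020113.
90th percentile: 1 − e^(−λt) = 0.9, t = −ln(0.1)/λ = 114.482 days.

114.5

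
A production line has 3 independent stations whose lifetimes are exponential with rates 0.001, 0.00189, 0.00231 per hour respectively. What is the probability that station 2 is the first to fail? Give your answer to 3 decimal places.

0.363

The time to first failure is exponential with rate Σλ = 0.001 + 0.00189 + 0.00231 = 0.0052.
P(station 2 first) = λ_2/Σλ = 0.00189/0.0052 ≈ 0.363.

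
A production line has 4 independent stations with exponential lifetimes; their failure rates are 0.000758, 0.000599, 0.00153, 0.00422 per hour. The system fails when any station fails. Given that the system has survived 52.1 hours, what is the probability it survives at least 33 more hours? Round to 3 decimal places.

0.791

Time to first failure ~ Exp(Σλ) with Σλ = 0.007107.
By memorylessness, P(T > 52.1+33 | T > 52.1) = P(T > 33) = e^(−0.007107·33) ≈ 0.791.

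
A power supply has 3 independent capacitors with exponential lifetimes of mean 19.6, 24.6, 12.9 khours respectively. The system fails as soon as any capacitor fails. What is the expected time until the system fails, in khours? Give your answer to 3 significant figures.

5.91

The first failure time is exponential with rate Σλ_i = 1/19.6 + 1/24.6 + 1/12.9 = 0.16919 per khour.
E[min] = 1/Σλ = 1/0.16919 = 5.91051 khours.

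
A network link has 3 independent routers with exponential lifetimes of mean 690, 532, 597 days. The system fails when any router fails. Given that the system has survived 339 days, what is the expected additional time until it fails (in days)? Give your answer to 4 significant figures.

First-failure rate Σλ = 1/690 + 1/532 + 1/597 = 0.00500402.
By memorylessness the expected residual is 1/Σλ = 199.839 days, regardless of the 339 already elapsed.

199.8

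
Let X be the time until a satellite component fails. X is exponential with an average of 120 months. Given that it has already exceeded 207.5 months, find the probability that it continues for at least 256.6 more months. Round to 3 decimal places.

0.118

The rate is λ = 1/120 = 0.00833333 per month.
P(X > s+t | X > s) = e^(−λ(s+t))/e^(−λs) = e^(−λt), independent of s = 207.5.
P(X > 256.6) = e^(−2.1383) ≈ 0.118.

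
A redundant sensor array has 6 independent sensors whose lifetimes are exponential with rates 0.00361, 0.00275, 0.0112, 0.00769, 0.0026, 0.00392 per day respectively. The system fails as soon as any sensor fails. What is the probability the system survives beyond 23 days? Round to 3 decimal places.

0.482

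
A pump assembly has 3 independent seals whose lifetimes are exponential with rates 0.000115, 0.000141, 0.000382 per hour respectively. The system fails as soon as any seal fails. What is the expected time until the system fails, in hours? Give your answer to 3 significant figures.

The time to first failure is exponential with rate Σλ = 0.000115 + 0.000141 + 0.000382 = 0.000638.
E[min] = 1/Σλ = 1/0.000638 = 1567.4 hours.

1570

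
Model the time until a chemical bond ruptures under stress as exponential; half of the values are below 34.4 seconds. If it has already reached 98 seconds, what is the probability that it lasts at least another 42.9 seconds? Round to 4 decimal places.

0.4213

For an exponential, median = ln(2)/λ, so λ = ln 2 / 34.4 = 0.0201496 per second.
P(X > s+t | X > s) = e^(−λ(s+t))/e^(−λs) = e^(−λt), independent of s = 98.
P(X > 42.9) = e^(−0.86442) ≈ 0.4213.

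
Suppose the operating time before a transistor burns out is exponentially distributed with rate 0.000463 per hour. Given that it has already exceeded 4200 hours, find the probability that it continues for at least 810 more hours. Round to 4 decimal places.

0.6873

The exponential is memoryless, so the remaining time is again Exp(λ): the condition X > 4200 is irrelevant.
P(X > 810) = e^(−0.37503) ≈ 0.6873.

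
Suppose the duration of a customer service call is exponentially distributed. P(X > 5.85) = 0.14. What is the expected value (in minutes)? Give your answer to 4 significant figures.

2.975

e^(−λ·5.85) = 0.14 ⇒ λ = −ln(0.14)/5.85 = 0.336088.
Mean = 1/λ = 2.97541 minutes.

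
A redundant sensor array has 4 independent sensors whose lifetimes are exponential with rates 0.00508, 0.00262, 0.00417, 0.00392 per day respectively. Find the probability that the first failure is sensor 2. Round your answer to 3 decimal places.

0.166

The time to first failure is exponential with rate Σλ = 0.00508 + 0.00262 + 0.00417 + 0.00392 = 0.01579.
P(sensor 2 first) = λ_2/Σλ = 0.00262/0.01579 ≈ 0.166.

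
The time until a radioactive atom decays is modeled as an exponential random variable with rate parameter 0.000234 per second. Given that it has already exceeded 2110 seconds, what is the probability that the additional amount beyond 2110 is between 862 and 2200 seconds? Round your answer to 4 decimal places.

Memoryless: the residual past 2110 is again Exp(λ).
P(862 < residual < 2200) = e^(−λ·862) − e^(−λ·2200) = 0.81733 − 0.59762 ≈ 0.2197.

0.2197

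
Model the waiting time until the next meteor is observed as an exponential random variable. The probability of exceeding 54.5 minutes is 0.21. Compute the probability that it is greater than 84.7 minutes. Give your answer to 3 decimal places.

e^(−λ·54.5) = 0.21 ⇒ λ = −ln(0.21)/54.5 = 0.0286357.
P(X > 84.7) = e^(−0.0286357·84.7) = e^(−2.4254) ≈ 0.088.

0.088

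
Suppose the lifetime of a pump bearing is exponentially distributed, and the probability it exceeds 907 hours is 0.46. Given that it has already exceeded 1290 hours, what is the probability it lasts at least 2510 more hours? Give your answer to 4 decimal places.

0.1166

From e^(−λ·907) = 0.46, λ = −ln(0.46)/907 = 0.000856151.
Memoryless: P(X > 1290+2510 | X > 1290) = P(X > 2510) = e^(−0.000856151·2510) ≈ 0.1166.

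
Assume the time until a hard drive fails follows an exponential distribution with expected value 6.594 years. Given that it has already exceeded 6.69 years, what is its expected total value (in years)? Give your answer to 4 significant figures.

13.28

The rate is λ = 1/6.594 = 0.151653 per year.
By memorylessness, E[X | X > 6.69] = 6.69 + 1/λ = 6.69 + 6.594 = 13.284 years.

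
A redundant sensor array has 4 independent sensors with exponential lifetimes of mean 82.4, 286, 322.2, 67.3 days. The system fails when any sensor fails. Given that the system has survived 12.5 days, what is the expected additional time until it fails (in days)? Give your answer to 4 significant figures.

29.77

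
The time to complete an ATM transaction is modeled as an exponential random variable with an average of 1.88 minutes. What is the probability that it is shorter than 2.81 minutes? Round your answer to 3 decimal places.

0.776

The rate is λ = 1/1.88 = 0.531915 per minute.
P(X ≤ 2.81) = 1 − e^(−λ·2.81) = 1 − e^(−1.4947) ≈ 0.776.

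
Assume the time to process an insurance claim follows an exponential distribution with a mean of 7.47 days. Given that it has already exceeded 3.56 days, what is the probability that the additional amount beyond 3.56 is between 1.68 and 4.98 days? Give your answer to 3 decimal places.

The rate is λ = 1/7.47 = 0.133869 per day.
Memoryless: the residual past 3.56 is again Exp(λ).
P(1.68 < residual < 4.98) = e^(−λ·1.68) − e^(−λ·4.98) = 0.79860 − 0.51342 ≈ 0.285.

0.285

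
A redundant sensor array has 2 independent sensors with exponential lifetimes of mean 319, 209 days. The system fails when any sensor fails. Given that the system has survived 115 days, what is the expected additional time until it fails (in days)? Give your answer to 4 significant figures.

126.3

First-failure rate Σλ = 1/319 + 1/209 = 0.00791949.
By memorylessness the expected residual is 1/Σλ = 126.271 days, regardless of the 115 already elapsed.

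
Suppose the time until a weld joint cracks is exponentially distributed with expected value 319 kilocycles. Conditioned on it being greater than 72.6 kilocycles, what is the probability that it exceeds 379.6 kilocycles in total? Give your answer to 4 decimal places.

The rate is λ = 1/319 = 0.0031348 per kilocycle.
P(X > s+t | X > s) = e^(−λ(s+t))/e^(−λs) = e^(−λt), independent of s = 72.6.
P(X > 307) = e^(−0.96238) ≈ 0.3820.

0.3820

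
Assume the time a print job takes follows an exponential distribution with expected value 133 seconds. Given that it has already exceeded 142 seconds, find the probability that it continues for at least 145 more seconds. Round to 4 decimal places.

0.3361

The rate is λ = 1/133 = 0.0075188 per second.
The exponential is memoryless, so the remaining time is again Exp(λ): the condition X > 142 is irrelevant.
P(X > 145) = e^(−1.0902) ≈ 0.3361.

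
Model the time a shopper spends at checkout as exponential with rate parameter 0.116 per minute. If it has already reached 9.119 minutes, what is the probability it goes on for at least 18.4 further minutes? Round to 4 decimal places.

By the memoryless property, P(X > 9.119+18.4 | X > 9.119) = P(X > 18.4).
P(X > 18.4) = e^(−2.1344) ≈ 0.1183.

0.1183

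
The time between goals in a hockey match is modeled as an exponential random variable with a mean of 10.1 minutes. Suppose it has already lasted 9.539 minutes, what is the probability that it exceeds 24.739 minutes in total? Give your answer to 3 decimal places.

The rate is λ = 1/10.1 = 0.0990099 per minute.
P(X > s+t | X > s) = e^(−λ(s+t))/e^(−λs) = e^(−λt), independent of s = 9.539.
P(X > 15.2) = e^(−1.505) ≈ 0.222.

0.222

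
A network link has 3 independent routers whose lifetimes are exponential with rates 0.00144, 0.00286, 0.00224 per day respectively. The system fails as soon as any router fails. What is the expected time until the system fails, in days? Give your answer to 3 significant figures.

153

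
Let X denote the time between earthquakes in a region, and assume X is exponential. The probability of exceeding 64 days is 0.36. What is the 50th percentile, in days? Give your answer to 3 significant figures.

43.4

e^(−λ·64) = 0.36 ⇒ λ = −ln(0.36)/64 = 0.0159633.
50th percentile: 1 − e^(−λt) = 0.5, t = −ln(0.5)/λ = 43.4213 days.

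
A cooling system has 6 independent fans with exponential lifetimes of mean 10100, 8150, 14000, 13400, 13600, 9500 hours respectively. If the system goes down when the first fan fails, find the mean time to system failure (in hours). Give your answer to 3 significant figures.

The first failure time is exponential with rate Σλ_i = 1/10100 + 1/8150 + 1/14000 + 1/13400 + 1/13600 + 1/9500 = 0.000546557 per hour.
E[min] = 1/Σλ = 1/0.000546557 = 1829.63 hours.

1830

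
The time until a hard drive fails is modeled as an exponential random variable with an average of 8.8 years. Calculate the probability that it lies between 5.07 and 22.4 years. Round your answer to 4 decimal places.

The rate is λ = 1/8.8 = 0.113636 per year.
P(5.07 < X < 22.4) = e^(−λ·5.07) − e^(−λ·22.4) = 0.56207 − 0.07844 ≈ 0.4836.

0.4836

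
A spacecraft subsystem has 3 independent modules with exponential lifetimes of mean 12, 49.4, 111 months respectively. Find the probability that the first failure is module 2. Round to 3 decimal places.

0.180

Rates: λ_i = 1/mean_i → 0.0833333, 0.0202429, 0.00900901; Σλ = 0.112585.
P(module 2 first) = λ_2/Σλ = 0.0202429/0.112585 ≈ 0.180.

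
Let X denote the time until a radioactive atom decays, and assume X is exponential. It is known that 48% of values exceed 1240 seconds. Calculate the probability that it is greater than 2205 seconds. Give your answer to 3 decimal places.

0.271

e^(−λ·1240) = 0.48 ⇒ λ = −ln(0.48)/1240 = 0.000591911.
P(X > 2205) = e^(−0.000591911·2205) = e^(−1.3052) ≈ 0.271.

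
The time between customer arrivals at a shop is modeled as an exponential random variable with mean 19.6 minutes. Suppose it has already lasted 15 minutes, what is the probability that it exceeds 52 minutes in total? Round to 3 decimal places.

The rate is λ = 1/19.6 = 0.0510204 per minute.
By the memoryless property, P(X > 15+37 | X > 15) = P(X > 37).
P(X > 37) = e^(−1.8878) ≈ 0.151.

0.151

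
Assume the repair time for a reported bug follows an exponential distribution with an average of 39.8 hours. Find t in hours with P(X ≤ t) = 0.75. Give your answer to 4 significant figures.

The rate is λ = 1/39.8 = 0.0251256 per hour.
Set 1 − e^(−λt) = 0.75, so t = −ln(0.25)/λ = 1.3863/0.0251256 ≈ 55.1745 hours.

55.17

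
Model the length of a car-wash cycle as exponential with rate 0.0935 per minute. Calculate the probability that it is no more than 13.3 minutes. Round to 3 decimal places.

P(X ≤ 13.3) = 1 − e^(−λ·13.3) = 1 − e^(−1.2436) ≈ 0.712.

0.712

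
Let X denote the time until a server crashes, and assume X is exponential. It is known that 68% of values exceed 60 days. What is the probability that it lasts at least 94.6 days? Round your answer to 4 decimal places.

e^(−λ·60) = 0.68 ⇒ λ = −ln(0.68)/60 = 0.00642771.
P(X > 94.6) = e^(−0.00642771·94.6) = e^(−0.60806) ≈ 0.5444.

0.5444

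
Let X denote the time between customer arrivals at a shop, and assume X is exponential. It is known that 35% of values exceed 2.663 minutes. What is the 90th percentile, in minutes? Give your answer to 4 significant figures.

5.841

e^(−λ·2.663) = 0.35 ⇒ λ = −ln(0.35)/2.663 = 0.394225.
90th percentile: 1 − e^(−λt) = 0.9, t = −ln(0.1)/λ = 5.84078 minutes.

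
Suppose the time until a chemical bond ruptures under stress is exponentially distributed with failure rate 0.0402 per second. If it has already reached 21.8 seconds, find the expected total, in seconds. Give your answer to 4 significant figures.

By memorylessness, E[X | X > 21.8] = 21.8 + 1/λ = 21.8 + 24.8756 = 46.6756 seconds.

46.68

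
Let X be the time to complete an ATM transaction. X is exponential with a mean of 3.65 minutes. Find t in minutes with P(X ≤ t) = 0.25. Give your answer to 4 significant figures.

1.050

The rate is λ = 1/3.65 = 0.273973 per minute.
Set 1 − e^(−λt) = 0.25, so t = −ln(0.75)/λ = 0.28768/0.273973 ≈ 1.05004 minutes.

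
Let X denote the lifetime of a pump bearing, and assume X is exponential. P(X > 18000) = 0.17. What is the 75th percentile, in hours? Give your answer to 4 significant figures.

e^(−λ·18000) = 0.17 ⇒ λ = −ln(0.17)/18000 = 0.000098442.
75th percentile: 1 − e^(−λt) = 0.75, t = −ln(0.25)/λ = 14082.3 hours.

14080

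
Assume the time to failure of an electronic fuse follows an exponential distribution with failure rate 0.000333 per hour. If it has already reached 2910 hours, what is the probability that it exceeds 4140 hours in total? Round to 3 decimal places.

0.664

P(X > s+t | X > s) = e^(−λ(s+t))/e^(−λs) = e^(−λt), independent of s = 2910.
P(X > 1230) = e^(−0.40959) ≈ 0.664.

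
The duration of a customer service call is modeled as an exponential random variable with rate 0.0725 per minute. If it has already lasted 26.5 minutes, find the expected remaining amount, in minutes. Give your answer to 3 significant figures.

13.8

By memorylessness, the remaining amount past any threshold is again Exp(λ) with mean 1/λ = 13.7931 minutes.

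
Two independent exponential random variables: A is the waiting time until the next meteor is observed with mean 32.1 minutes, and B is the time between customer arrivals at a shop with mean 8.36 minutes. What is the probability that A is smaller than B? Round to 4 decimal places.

0.2066

λ_1 = 1/32.1 = 0.0311526, λ_2 = 1/8.36 = 0.119617.
For independent exponentials, P(A < B) = λ_1/(λ_1+λ_2) = 0.0311526/0.15077 ≈ 0.2066.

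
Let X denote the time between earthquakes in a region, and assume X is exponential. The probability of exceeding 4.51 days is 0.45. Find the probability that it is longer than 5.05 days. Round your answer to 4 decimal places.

0.4090

e^(−λ·4.51) = 0.45 ⇒ λ = −ln(0.45)/4.51 = 0.177053.
P(X > 5.05) = e^(−0.177053·5.05) = e^(−0.89412) ≈ 0.4090.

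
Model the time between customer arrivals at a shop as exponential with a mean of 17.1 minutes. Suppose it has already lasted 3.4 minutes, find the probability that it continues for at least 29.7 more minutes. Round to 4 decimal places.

0.1761

The rate is λ = 1/17.1 = 0.0584795 per minute.
P(X > s+t | X > s) = e^(−λ(s+t))/e^(−λs) = e^(−λt), independent of s = 3.4.
P(X > 29.7) = e^(−1.7368) ≈ 0.1761.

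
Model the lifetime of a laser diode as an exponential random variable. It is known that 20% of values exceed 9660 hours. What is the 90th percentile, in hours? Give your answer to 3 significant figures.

e^(−λ·9660) = 0.20 ⇒ λ = −ln(0.20)/9660 = 0.000166608.
90th percentile: 1 − e^(−λt) = 0.9, t = −ln(0.1)/λ = 13820.3 hours.

13800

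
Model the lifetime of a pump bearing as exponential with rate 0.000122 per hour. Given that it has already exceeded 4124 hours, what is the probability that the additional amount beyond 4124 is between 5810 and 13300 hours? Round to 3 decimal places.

0.295

Memoryless: the residual past 4124 is again Exp(λ).
P(5810 < residual < 13300) = e^(−λ·5810) − e^(−λ·13300) = 0.49222 − 0.19738 ≈ 0.295.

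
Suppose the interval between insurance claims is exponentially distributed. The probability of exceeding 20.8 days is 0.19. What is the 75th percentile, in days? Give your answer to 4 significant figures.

17.36

e^(−λ·20.8) = 0.19 ⇒ λ = −ln(0.19)/20.8 = 0.0798428.
75th percentile: 1 − e^(−λt) = 0.75, t = −ln(0.25)/λ = 17.3628 days.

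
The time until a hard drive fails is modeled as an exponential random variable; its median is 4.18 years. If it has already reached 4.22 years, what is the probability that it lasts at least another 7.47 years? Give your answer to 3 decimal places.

0.290

For an exponential, median = ln(2)/λ, so λ = ln 2 / 4.18 = 0.165825 per year.
By the memoryless property, P(X > 4.22+7.47 | X > 4.22) = P(X > 7.47).
P(X > 7.47) = e^(−1.2387) ≈ 0.290.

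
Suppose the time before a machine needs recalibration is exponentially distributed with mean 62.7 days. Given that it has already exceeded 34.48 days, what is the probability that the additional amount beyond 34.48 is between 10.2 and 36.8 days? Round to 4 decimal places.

0.2938

The rate is λ = 1/62.7 = 0.015949 per day.
Memoryless: the residual past 34.48 is again Exp(λ).
P(10.2 < residual < 36.8) = e^(−λ·10.2) − e^(−λ·36.8) = 0.84986 − 0.55604 ≈ 0.2938.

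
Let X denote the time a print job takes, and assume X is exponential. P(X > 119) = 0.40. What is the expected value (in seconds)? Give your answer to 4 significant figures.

129.9

e^(−λ·119) = 0.40 ⇒ λ = −ln(0.40)/119 = 0.00769992.
Mean = 1/λ = 129.871 seconds.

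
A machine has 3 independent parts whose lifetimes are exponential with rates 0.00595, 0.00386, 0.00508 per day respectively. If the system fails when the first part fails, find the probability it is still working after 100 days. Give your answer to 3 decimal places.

0.226

The time to first failure is exponential with rate Σλ = 0.00595 + 0.00386 + 0.00508 = 0.01489.
P(min > 100) = e^(−0.01489·100) = e^(−1.489) ≈ 0.226.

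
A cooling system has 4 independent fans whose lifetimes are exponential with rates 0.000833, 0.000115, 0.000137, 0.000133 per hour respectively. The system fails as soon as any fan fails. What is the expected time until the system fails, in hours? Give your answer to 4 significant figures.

821.0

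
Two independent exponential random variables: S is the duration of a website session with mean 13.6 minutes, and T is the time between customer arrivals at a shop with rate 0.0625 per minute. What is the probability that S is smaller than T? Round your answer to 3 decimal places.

0.541

λ_1 = 1/13.6 = 0.0735294, λ_2 = 0.0625.
For independent exponentials, P(S < T) = λ_1/(λ_1+λ_2) = 0.0735294/0.136029 ≈ 0.541.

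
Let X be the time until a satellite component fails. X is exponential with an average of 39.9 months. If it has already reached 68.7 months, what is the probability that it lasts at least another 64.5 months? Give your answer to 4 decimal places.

0.1986

The rate is λ = 1/39.9 = 0.0250627 per month.
The exponential is memoryless, so the remaining time is again Exp(λ): the condition X > 68.7 is irrelevant.
P(X > 64.5) = e^(−1.6165) ≈ 0.1986.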